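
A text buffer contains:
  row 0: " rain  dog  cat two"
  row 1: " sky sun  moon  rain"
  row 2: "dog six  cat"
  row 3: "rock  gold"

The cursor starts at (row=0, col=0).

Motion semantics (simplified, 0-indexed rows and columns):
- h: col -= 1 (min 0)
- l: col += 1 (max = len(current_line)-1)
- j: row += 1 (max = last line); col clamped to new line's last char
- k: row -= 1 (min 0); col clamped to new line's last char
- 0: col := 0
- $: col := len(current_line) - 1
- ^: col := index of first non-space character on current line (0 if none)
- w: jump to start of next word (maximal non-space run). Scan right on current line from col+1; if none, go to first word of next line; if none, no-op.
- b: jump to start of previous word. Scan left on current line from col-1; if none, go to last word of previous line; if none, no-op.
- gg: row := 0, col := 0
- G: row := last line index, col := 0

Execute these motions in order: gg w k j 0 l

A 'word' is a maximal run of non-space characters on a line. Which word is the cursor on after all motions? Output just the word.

Answer: sky

Derivation:
After 1 (gg): row=0 col=0 char='_'
After 2 (w): row=0 col=1 char='r'
After 3 (k): row=0 col=1 char='r'
After 4 (j): row=1 col=1 char='s'
After 5 (0): row=1 col=0 char='_'
After 6 (l): row=1 col=1 char='s'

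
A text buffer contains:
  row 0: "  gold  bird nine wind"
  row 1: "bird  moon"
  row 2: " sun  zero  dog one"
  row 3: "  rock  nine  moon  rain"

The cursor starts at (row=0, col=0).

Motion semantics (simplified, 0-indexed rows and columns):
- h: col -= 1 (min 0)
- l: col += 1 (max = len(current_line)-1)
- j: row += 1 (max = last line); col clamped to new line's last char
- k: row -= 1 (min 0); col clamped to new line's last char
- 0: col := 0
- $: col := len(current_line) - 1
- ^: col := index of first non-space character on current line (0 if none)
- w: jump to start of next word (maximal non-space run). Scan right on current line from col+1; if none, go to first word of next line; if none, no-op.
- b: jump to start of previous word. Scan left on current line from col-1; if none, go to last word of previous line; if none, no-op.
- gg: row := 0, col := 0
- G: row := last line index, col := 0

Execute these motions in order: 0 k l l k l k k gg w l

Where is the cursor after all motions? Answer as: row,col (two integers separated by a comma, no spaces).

After 1 (0): row=0 col=0 char='_'
After 2 (k): row=0 col=0 char='_'
After 3 (l): row=0 col=1 char='_'
After 4 (l): row=0 col=2 char='g'
After 5 (k): row=0 col=2 char='g'
After 6 (l): row=0 col=3 char='o'
After 7 (k): row=0 col=3 char='o'
After 8 (k): row=0 col=3 char='o'
After 9 (gg): row=0 col=0 char='_'
After 10 (w): row=0 col=2 char='g'
After 11 (l): row=0 col=3 char='o'

Answer: 0,3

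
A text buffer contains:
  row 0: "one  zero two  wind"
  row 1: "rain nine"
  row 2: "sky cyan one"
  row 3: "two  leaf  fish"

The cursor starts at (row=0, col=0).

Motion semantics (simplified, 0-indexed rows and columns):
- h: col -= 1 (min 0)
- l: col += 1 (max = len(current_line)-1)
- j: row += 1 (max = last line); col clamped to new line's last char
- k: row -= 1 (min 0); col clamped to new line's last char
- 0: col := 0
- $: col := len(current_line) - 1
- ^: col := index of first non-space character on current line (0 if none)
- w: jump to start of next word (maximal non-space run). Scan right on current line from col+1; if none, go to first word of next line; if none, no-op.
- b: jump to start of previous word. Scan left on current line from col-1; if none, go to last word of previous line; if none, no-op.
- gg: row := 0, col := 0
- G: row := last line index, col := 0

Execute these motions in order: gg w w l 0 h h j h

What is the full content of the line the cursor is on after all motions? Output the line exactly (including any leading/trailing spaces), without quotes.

Answer: rain nine

Derivation:
After 1 (gg): row=0 col=0 char='o'
After 2 (w): row=0 col=5 char='z'
After 3 (w): row=0 col=10 char='t'
After 4 (l): row=0 col=11 char='w'
After 5 (0): row=0 col=0 char='o'
After 6 (h): row=0 col=0 char='o'
After 7 (h): row=0 col=0 char='o'
After 8 (j): row=1 col=0 char='r'
After 9 (h): row=1 col=0 char='r'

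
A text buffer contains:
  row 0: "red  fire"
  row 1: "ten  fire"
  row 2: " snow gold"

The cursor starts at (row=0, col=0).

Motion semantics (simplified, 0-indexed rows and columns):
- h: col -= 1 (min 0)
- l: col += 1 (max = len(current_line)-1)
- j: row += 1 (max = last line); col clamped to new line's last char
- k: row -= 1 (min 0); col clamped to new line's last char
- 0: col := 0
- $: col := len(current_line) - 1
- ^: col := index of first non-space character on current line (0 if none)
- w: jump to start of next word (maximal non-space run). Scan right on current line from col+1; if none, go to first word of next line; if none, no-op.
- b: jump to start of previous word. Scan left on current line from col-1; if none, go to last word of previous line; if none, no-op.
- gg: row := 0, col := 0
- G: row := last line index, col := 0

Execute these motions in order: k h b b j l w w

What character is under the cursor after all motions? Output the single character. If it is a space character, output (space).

Answer: s

Derivation:
After 1 (k): row=0 col=0 char='r'
After 2 (h): row=0 col=0 char='r'
After 3 (b): row=0 col=0 char='r'
After 4 (b): row=0 col=0 char='r'
After 5 (j): row=1 col=0 char='t'
After 6 (l): row=1 col=1 char='e'
After 7 (w): row=1 col=5 char='f'
After 8 (w): row=2 col=1 char='s'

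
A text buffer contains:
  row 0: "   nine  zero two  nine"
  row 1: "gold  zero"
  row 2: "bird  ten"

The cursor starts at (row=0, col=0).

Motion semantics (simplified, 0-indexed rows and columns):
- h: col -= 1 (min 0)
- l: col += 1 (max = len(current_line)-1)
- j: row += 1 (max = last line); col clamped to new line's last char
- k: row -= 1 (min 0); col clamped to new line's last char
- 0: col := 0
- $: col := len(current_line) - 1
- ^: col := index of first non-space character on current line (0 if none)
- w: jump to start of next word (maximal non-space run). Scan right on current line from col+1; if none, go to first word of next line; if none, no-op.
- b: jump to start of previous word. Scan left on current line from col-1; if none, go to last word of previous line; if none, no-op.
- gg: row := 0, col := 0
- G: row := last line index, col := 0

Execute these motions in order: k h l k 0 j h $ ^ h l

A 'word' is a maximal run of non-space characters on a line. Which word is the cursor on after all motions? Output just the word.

Answer: gold

Derivation:
After 1 (k): row=0 col=0 char='_'
After 2 (h): row=0 col=0 char='_'
After 3 (l): row=0 col=1 char='_'
After 4 (k): row=0 col=1 char='_'
After 5 (0): row=0 col=0 char='_'
After 6 (j): row=1 col=0 char='g'
After 7 (h): row=1 col=0 char='g'
After 8 ($): row=1 col=9 char='o'
After 9 (^): row=1 col=0 char='g'
After 10 (h): row=1 col=0 char='g'
After 11 (l): row=1 col=1 char='o'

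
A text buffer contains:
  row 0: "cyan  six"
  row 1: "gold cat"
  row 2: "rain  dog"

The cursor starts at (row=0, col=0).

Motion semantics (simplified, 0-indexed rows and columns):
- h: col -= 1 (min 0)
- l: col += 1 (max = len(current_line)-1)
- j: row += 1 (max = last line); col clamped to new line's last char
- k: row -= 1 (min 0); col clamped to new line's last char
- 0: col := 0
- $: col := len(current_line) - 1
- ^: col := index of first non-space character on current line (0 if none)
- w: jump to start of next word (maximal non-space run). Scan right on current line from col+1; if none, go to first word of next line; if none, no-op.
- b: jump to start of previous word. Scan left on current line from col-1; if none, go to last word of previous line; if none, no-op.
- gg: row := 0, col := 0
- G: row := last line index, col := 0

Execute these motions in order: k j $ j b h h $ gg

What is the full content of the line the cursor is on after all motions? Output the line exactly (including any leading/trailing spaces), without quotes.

Answer: cyan  six

Derivation:
After 1 (k): row=0 col=0 char='c'
After 2 (j): row=1 col=0 char='g'
After 3 ($): row=1 col=7 char='t'
After 4 (j): row=2 col=7 char='o'
After 5 (b): row=2 col=6 char='d'
After 6 (h): row=2 col=5 char='_'
After 7 (h): row=2 col=4 char='_'
After 8 ($): row=2 col=8 char='g'
After 9 (gg): row=0 col=0 char='c'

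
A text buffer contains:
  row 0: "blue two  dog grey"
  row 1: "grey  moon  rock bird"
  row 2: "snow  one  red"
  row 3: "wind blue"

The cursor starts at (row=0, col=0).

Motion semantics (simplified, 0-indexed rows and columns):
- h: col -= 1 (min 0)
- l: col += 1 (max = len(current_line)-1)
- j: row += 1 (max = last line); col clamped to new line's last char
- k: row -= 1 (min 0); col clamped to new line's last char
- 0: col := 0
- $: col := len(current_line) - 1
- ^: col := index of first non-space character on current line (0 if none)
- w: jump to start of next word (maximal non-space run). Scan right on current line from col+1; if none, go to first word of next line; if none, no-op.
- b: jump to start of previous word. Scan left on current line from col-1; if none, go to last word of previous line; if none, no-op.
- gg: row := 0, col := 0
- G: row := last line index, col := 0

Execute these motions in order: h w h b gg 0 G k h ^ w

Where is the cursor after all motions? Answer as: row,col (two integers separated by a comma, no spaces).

Answer: 2,6

Derivation:
After 1 (h): row=0 col=0 char='b'
After 2 (w): row=0 col=5 char='t'
After 3 (h): row=0 col=4 char='_'
After 4 (b): row=0 col=0 char='b'
After 5 (gg): row=0 col=0 char='b'
After 6 (0): row=0 col=0 char='b'
After 7 (G): row=3 col=0 char='w'
After 8 (k): row=2 col=0 char='s'
After 9 (h): row=2 col=0 char='s'
After 10 (^): row=2 col=0 char='s'
After 11 (w): row=2 col=6 char='o'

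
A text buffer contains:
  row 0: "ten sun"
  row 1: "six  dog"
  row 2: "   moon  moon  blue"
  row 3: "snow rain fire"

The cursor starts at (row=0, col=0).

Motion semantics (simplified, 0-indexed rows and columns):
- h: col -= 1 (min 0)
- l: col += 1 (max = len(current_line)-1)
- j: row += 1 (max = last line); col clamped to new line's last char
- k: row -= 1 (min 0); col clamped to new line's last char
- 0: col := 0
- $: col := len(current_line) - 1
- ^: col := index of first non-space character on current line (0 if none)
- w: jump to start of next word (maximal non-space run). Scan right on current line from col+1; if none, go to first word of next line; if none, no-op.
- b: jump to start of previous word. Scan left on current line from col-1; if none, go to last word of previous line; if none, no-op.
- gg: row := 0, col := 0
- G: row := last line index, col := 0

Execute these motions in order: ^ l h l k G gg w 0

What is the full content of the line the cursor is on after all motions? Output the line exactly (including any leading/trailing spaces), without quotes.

Answer: ten sun

Derivation:
After 1 (^): row=0 col=0 char='t'
After 2 (l): row=0 col=1 char='e'
After 3 (h): row=0 col=0 char='t'
After 4 (l): row=0 col=1 char='e'
After 5 (k): row=0 col=1 char='e'
After 6 (G): row=3 col=0 char='s'
After 7 (gg): row=0 col=0 char='t'
After 8 (w): row=0 col=4 char='s'
After 9 (0): row=0 col=0 char='t'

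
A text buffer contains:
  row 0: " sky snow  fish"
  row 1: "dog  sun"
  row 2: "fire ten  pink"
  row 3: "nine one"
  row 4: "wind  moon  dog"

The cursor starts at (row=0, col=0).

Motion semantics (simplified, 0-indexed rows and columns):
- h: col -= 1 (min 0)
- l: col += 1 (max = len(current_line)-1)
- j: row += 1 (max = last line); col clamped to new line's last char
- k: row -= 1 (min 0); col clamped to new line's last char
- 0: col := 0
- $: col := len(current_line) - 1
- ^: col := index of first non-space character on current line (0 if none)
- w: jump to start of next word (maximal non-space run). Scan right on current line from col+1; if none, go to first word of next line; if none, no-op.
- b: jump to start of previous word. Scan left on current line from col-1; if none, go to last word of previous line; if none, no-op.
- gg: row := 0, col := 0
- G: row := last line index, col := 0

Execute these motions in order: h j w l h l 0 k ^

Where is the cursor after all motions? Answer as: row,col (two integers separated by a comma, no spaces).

Answer: 0,1

Derivation:
After 1 (h): row=0 col=0 char='_'
After 2 (j): row=1 col=0 char='d'
After 3 (w): row=1 col=5 char='s'
After 4 (l): row=1 col=6 char='u'
After 5 (h): row=1 col=5 char='s'
After 6 (l): row=1 col=6 char='u'
After 7 (0): row=1 col=0 char='d'
After 8 (k): row=0 col=0 char='_'
After 9 (^): row=0 col=1 char='s'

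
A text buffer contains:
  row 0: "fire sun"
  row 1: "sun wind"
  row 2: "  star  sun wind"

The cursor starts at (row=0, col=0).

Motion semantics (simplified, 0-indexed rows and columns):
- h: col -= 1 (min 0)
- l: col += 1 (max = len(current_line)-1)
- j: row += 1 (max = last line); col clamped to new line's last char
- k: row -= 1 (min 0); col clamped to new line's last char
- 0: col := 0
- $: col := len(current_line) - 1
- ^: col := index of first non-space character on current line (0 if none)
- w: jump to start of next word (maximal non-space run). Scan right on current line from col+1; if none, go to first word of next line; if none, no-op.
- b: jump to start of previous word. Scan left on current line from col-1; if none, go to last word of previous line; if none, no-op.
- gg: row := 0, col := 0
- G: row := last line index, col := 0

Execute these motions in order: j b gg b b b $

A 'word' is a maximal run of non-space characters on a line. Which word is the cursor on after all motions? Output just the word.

After 1 (j): row=1 col=0 char='s'
After 2 (b): row=0 col=5 char='s'
After 3 (gg): row=0 col=0 char='f'
After 4 (b): row=0 col=0 char='f'
After 5 (b): row=0 col=0 char='f'
After 6 (b): row=0 col=0 char='f'
After 7 ($): row=0 col=7 char='n'

Answer: sun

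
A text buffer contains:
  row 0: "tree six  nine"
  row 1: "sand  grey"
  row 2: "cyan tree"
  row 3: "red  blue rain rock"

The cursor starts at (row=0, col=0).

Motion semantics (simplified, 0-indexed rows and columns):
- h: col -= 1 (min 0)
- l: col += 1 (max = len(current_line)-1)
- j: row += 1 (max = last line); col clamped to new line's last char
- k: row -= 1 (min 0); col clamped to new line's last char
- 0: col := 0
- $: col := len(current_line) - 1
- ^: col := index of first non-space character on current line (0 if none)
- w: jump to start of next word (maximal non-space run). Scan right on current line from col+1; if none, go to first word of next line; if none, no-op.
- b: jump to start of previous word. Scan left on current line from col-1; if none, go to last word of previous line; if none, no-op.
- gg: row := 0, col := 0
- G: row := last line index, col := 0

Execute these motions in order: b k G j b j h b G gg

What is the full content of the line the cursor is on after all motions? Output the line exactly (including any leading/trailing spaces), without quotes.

After 1 (b): row=0 col=0 char='t'
After 2 (k): row=0 col=0 char='t'
After 3 (G): row=3 col=0 char='r'
After 4 (j): row=3 col=0 char='r'
After 5 (b): row=2 col=5 char='t'
After 6 (j): row=3 col=5 char='b'
After 7 (h): row=3 col=4 char='_'
After 8 (b): row=3 col=0 char='r'
After 9 (G): row=3 col=0 char='r'
After 10 (gg): row=0 col=0 char='t'

Answer: tree six  nine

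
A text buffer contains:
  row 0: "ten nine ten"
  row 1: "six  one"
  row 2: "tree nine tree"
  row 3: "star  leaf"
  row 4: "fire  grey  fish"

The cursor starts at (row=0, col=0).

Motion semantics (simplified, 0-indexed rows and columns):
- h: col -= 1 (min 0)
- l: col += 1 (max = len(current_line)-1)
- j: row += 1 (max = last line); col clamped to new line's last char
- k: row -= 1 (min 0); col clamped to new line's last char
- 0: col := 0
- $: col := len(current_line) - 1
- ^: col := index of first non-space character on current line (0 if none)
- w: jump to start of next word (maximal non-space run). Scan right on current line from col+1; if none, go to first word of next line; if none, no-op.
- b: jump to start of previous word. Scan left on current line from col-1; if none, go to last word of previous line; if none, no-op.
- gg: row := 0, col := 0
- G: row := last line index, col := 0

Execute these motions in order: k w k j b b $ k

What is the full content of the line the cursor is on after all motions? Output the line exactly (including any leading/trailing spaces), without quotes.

Answer: ten nine ten

Derivation:
After 1 (k): row=0 col=0 char='t'
After 2 (w): row=0 col=4 char='n'
After 3 (k): row=0 col=4 char='n'
After 4 (j): row=1 col=4 char='_'
After 5 (b): row=1 col=0 char='s'
After 6 (b): row=0 col=9 char='t'
After 7 ($): row=0 col=11 char='n'
After 8 (k): row=0 col=11 char='n'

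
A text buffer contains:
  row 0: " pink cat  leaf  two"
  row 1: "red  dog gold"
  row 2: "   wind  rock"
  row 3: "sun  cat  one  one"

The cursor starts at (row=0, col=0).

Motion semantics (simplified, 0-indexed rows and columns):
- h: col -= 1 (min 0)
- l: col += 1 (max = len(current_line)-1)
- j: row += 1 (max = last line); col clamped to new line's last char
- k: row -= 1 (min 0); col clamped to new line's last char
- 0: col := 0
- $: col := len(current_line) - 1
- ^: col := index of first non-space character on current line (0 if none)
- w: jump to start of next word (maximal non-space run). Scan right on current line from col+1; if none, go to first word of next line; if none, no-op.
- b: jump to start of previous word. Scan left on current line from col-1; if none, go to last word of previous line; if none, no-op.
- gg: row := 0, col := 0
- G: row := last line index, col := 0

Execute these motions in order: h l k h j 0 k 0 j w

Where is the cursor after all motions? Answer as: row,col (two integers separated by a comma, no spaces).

Answer: 1,5

Derivation:
After 1 (h): row=0 col=0 char='_'
After 2 (l): row=0 col=1 char='p'
After 3 (k): row=0 col=1 char='p'
After 4 (h): row=0 col=0 char='_'
After 5 (j): row=1 col=0 char='r'
After 6 (0): row=1 col=0 char='r'
After 7 (k): row=0 col=0 char='_'
After 8 (0): row=0 col=0 char='_'
After 9 (j): row=1 col=0 char='r'
After 10 (w): row=1 col=5 char='d'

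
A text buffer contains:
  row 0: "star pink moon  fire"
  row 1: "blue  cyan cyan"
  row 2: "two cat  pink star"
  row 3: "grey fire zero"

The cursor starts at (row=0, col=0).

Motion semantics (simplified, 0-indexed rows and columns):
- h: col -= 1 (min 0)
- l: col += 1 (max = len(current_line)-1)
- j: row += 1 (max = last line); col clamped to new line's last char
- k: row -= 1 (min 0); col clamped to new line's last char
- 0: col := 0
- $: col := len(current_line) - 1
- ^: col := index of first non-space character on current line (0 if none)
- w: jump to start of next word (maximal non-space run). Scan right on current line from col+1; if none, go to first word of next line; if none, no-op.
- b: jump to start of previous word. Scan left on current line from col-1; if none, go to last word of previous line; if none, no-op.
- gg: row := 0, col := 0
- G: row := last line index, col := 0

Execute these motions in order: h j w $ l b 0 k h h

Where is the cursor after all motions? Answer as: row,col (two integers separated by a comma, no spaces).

Answer: 0,0

Derivation:
After 1 (h): row=0 col=0 char='s'
After 2 (j): row=1 col=0 char='b'
After 3 (w): row=1 col=6 char='c'
After 4 ($): row=1 col=14 char='n'
After 5 (l): row=1 col=14 char='n'
After 6 (b): row=1 col=11 char='c'
After 7 (0): row=1 col=0 char='b'
After 8 (k): row=0 col=0 char='s'
After 9 (h): row=0 col=0 char='s'
After 10 (h): row=0 col=0 char='s'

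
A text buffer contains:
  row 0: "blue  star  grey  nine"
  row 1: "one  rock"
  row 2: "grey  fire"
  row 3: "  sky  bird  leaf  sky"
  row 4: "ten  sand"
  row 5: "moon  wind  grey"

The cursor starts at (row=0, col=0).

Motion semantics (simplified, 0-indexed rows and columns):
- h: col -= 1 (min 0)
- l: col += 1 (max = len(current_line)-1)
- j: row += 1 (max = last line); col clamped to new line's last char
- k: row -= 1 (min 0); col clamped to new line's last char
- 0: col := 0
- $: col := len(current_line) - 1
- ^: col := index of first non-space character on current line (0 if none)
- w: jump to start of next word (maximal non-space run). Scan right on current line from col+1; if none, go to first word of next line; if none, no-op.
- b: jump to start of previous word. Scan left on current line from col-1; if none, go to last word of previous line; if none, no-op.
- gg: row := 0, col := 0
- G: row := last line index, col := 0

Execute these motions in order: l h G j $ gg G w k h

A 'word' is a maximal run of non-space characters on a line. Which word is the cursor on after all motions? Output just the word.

After 1 (l): row=0 col=1 char='l'
After 2 (h): row=0 col=0 char='b'
After 3 (G): row=5 col=0 char='m'
After 4 (j): row=5 col=0 char='m'
After 5 ($): row=5 col=15 char='y'
After 6 (gg): row=0 col=0 char='b'
After 7 (G): row=5 col=0 char='m'
After 8 (w): row=5 col=6 char='w'
After 9 (k): row=4 col=6 char='a'
After 10 (h): row=4 col=5 char='s'

Answer: sand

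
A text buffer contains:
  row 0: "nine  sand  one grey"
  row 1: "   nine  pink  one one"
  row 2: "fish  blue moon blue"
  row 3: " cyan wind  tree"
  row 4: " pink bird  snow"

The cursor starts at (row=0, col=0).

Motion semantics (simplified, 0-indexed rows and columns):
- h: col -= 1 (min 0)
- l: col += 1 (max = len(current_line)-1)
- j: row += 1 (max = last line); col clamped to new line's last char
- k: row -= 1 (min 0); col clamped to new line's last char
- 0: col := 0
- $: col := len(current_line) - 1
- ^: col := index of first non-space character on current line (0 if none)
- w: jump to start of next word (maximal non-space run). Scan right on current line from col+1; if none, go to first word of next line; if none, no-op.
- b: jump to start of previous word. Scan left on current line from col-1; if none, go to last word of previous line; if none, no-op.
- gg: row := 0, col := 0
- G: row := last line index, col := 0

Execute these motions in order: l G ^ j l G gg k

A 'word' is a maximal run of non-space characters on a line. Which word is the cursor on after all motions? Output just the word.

After 1 (l): row=0 col=1 char='i'
After 2 (G): row=4 col=0 char='_'
After 3 (^): row=4 col=1 char='p'
After 4 (j): row=4 col=1 char='p'
After 5 (l): row=4 col=2 char='i'
After 6 (G): row=4 col=0 char='_'
After 7 (gg): row=0 col=0 char='n'
After 8 (k): row=0 col=0 char='n'

Answer: nine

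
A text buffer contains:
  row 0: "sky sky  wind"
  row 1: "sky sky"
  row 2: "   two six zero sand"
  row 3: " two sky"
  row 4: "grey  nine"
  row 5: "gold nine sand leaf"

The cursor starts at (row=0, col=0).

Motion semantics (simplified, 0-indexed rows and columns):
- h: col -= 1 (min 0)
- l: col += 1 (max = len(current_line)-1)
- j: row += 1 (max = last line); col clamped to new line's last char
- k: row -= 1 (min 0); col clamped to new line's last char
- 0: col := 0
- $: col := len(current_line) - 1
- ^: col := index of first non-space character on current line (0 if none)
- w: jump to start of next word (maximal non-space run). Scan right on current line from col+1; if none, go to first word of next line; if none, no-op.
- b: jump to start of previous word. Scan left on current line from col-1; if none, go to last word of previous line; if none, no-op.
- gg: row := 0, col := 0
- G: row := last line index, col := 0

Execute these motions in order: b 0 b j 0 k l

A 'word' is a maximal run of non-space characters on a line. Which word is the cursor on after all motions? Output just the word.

Answer: sky

Derivation:
After 1 (b): row=0 col=0 char='s'
After 2 (0): row=0 col=0 char='s'
After 3 (b): row=0 col=0 char='s'
After 4 (j): row=1 col=0 char='s'
After 5 (0): row=1 col=0 char='s'
After 6 (k): row=0 col=0 char='s'
After 7 (l): row=0 col=1 char='k'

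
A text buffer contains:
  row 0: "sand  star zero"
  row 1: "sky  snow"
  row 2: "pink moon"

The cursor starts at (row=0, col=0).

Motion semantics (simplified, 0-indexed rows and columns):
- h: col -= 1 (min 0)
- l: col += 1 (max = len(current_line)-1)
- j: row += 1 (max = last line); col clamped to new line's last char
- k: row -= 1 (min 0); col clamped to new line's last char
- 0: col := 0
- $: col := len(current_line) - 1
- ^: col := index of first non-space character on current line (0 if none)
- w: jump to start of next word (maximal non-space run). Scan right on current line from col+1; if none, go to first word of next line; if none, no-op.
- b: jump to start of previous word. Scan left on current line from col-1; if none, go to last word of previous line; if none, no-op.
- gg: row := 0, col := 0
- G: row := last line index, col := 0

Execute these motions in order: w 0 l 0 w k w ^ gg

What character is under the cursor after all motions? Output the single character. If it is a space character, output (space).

Answer: s

Derivation:
After 1 (w): row=0 col=6 char='s'
After 2 (0): row=0 col=0 char='s'
After 3 (l): row=0 col=1 char='a'
After 4 (0): row=0 col=0 char='s'
After 5 (w): row=0 col=6 char='s'
After 6 (k): row=0 col=6 char='s'
After 7 (w): row=0 col=11 char='z'
After 8 (^): row=0 col=0 char='s'
After 9 (gg): row=0 col=0 char='s'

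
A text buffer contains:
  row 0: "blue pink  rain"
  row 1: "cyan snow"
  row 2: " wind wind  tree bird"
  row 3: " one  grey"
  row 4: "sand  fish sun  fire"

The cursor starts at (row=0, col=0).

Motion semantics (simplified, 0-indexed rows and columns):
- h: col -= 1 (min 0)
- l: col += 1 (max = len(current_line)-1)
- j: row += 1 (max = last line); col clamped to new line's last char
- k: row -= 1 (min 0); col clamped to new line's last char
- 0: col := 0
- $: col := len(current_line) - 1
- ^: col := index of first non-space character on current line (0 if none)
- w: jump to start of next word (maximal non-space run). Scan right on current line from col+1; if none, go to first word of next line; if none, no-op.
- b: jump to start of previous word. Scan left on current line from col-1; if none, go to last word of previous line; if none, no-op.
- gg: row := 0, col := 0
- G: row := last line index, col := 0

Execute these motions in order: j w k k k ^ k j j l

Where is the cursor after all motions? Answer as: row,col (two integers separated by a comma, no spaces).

Answer: 2,1

Derivation:
After 1 (j): row=1 col=0 char='c'
After 2 (w): row=1 col=5 char='s'
After 3 (k): row=0 col=5 char='p'
After 4 (k): row=0 col=5 char='p'
After 5 (k): row=0 col=5 char='p'
After 6 (^): row=0 col=0 char='b'
After 7 (k): row=0 col=0 char='b'
After 8 (j): row=1 col=0 char='c'
After 9 (j): row=2 col=0 char='_'
After 10 (l): row=2 col=1 char='w'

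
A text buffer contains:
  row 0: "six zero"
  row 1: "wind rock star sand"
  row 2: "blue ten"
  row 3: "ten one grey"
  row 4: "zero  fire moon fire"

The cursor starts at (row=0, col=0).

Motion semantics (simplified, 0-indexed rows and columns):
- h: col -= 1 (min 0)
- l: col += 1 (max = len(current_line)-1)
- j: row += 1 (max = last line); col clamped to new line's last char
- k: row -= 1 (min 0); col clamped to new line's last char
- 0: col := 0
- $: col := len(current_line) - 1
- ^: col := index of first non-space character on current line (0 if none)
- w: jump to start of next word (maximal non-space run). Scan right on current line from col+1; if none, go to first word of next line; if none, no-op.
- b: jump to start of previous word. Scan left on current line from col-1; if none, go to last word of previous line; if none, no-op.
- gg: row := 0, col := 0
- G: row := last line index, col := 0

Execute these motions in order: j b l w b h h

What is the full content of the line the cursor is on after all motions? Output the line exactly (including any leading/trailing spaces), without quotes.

After 1 (j): row=1 col=0 char='w'
After 2 (b): row=0 col=4 char='z'
After 3 (l): row=0 col=5 char='e'
After 4 (w): row=1 col=0 char='w'
After 5 (b): row=0 col=4 char='z'
After 6 (h): row=0 col=3 char='_'
After 7 (h): row=0 col=2 char='x'

Answer: six zero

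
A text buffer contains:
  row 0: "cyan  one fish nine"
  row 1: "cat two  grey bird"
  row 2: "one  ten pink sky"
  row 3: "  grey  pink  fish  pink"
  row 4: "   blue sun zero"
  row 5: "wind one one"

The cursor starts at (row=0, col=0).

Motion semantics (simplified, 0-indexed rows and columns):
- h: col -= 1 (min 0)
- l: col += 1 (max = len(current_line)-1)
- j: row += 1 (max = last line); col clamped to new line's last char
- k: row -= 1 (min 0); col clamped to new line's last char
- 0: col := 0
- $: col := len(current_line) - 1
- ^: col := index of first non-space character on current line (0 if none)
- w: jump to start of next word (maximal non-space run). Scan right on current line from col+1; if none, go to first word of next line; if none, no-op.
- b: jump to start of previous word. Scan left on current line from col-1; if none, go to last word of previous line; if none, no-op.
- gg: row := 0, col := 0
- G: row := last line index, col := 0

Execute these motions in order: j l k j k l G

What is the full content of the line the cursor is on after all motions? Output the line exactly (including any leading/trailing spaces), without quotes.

After 1 (j): row=1 col=0 char='c'
After 2 (l): row=1 col=1 char='a'
After 3 (k): row=0 col=1 char='y'
After 4 (j): row=1 col=1 char='a'
After 5 (k): row=0 col=1 char='y'
After 6 (l): row=0 col=2 char='a'
After 7 (G): row=5 col=0 char='w'

Answer: wind one one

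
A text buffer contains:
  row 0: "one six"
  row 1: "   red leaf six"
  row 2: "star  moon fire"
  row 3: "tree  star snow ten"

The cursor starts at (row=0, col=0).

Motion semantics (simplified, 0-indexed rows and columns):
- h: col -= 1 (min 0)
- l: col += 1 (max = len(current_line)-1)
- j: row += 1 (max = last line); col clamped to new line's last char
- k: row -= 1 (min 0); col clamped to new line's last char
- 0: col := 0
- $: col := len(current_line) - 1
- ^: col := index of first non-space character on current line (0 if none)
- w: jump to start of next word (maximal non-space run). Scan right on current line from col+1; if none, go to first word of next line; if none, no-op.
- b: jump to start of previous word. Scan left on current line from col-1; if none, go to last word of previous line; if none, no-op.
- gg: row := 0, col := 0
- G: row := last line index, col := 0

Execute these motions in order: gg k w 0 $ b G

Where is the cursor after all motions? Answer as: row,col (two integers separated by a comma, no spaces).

Answer: 3,0

Derivation:
After 1 (gg): row=0 col=0 char='o'
After 2 (k): row=0 col=0 char='o'
After 3 (w): row=0 col=4 char='s'
After 4 (0): row=0 col=0 char='o'
After 5 ($): row=0 col=6 char='x'
After 6 (b): row=0 col=4 char='s'
After 7 (G): row=3 col=0 char='t'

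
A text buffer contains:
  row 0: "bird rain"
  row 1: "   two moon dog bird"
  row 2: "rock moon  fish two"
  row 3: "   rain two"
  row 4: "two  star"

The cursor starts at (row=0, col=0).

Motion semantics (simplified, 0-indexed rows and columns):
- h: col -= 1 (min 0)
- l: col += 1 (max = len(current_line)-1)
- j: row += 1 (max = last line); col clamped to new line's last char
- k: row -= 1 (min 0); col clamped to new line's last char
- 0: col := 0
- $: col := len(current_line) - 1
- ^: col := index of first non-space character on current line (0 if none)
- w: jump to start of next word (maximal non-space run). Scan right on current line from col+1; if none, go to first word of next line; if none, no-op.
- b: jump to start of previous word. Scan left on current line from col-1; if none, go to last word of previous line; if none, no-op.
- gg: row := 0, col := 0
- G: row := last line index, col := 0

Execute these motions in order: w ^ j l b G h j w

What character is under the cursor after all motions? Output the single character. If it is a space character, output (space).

Answer: s

Derivation:
After 1 (w): row=0 col=5 char='r'
After 2 (^): row=0 col=0 char='b'
After 3 (j): row=1 col=0 char='_'
After 4 (l): row=1 col=1 char='_'
After 5 (b): row=0 col=5 char='r'
After 6 (G): row=4 col=0 char='t'
After 7 (h): row=4 col=0 char='t'
After 8 (j): row=4 col=0 char='t'
After 9 (w): row=4 col=5 char='s'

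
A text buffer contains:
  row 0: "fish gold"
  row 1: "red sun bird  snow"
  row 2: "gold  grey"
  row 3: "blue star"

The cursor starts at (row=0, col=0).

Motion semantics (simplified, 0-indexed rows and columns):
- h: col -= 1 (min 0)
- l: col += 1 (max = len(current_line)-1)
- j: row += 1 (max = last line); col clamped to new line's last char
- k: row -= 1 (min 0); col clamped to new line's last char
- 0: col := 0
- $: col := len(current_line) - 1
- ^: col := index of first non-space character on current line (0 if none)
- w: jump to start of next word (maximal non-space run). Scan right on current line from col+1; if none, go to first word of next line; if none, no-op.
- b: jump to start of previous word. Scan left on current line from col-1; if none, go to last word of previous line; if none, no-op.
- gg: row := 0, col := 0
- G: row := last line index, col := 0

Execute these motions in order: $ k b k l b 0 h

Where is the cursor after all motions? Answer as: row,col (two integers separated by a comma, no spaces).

Answer: 0,0

Derivation:
After 1 ($): row=0 col=8 char='d'
After 2 (k): row=0 col=8 char='d'
After 3 (b): row=0 col=5 char='g'
After 4 (k): row=0 col=5 char='g'
After 5 (l): row=0 col=6 char='o'
After 6 (b): row=0 col=5 char='g'
After 7 (0): row=0 col=0 char='f'
After 8 (h): row=0 col=0 char='f'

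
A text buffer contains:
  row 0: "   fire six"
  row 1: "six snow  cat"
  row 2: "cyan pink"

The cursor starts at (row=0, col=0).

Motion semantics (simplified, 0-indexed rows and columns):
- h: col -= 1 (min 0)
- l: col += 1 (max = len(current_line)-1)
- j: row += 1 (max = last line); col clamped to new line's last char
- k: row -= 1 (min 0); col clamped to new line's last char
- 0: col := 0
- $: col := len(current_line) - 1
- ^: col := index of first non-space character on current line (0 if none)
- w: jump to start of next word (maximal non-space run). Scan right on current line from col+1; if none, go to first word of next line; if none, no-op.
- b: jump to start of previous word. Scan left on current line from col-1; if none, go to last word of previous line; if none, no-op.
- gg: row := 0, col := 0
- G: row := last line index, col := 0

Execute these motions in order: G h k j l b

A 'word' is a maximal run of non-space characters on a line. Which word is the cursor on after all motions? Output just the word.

Answer: cyan

Derivation:
After 1 (G): row=2 col=0 char='c'
After 2 (h): row=2 col=0 char='c'
After 3 (k): row=1 col=0 char='s'
After 4 (j): row=2 col=0 char='c'
After 5 (l): row=2 col=1 char='y'
After 6 (b): row=2 col=0 char='c'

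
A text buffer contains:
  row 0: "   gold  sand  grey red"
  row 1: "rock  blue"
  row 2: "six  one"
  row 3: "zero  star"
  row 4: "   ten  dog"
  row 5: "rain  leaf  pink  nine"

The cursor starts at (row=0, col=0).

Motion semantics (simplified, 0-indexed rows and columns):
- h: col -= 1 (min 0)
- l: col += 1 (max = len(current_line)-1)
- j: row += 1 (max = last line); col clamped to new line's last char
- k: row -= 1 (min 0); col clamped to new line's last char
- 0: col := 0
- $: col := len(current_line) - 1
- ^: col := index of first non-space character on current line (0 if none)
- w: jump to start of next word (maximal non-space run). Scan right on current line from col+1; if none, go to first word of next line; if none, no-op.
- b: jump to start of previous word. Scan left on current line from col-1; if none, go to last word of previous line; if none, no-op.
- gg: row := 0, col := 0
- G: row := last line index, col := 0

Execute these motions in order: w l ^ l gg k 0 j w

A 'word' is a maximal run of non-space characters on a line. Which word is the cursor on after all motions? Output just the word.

After 1 (w): row=0 col=3 char='g'
After 2 (l): row=0 col=4 char='o'
After 3 (^): row=0 col=3 char='g'
After 4 (l): row=0 col=4 char='o'
After 5 (gg): row=0 col=0 char='_'
After 6 (k): row=0 col=0 char='_'
After 7 (0): row=0 col=0 char='_'
After 8 (j): row=1 col=0 char='r'
After 9 (w): row=1 col=6 char='b'

Answer: blue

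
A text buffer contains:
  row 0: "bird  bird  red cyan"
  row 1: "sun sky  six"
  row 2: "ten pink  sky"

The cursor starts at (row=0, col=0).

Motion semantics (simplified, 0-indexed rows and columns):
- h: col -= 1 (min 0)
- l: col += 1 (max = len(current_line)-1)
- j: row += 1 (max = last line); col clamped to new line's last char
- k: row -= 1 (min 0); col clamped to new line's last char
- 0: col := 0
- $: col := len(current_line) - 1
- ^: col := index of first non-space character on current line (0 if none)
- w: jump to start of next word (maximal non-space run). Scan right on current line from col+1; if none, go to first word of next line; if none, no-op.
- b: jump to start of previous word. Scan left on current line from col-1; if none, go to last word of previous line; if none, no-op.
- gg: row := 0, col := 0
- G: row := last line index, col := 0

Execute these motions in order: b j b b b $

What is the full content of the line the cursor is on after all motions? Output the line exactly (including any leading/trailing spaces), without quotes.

After 1 (b): row=0 col=0 char='b'
After 2 (j): row=1 col=0 char='s'
After 3 (b): row=0 col=16 char='c'
After 4 (b): row=0 col=12 char='r'
After 5 (b): row=0 col=6 char='b'
After 6 ($): row=0 col=19 char='n'

Answer: bird  bird  red cyan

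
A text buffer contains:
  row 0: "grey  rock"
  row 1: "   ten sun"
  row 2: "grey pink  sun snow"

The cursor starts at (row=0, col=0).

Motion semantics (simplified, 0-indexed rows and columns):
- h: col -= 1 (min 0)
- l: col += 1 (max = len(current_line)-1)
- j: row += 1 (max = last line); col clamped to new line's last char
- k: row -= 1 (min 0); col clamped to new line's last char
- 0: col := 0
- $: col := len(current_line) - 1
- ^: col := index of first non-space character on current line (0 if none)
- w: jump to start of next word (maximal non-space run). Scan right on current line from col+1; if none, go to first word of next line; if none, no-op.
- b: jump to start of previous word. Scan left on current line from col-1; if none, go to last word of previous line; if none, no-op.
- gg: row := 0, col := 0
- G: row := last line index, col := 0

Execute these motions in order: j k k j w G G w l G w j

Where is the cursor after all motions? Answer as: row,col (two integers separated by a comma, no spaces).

Answer: 2,5

Derivation:
After 1 (j): row=1 col=0 char='_'
After 2 (k): row=0 col=0 char='g'
After 3 (k): row=0 col=0 char='g'
After 4 (j): row=1 col=0 char='_'
After 5 (w): row=1 col=3 char='t'
After 6 (G): row=2 col=0 char='g'
After 7 (G): row=2 col=0 char='g'
After 8 (w): row=2 col=5 char='p'
After 9 (l): row=2 col=6 char='i'
After 10 (G): row=2 col=0 char='g'
After 11 (w): row=2 col=5 char='p'
After 12 (j): row=2 col=5 char='p'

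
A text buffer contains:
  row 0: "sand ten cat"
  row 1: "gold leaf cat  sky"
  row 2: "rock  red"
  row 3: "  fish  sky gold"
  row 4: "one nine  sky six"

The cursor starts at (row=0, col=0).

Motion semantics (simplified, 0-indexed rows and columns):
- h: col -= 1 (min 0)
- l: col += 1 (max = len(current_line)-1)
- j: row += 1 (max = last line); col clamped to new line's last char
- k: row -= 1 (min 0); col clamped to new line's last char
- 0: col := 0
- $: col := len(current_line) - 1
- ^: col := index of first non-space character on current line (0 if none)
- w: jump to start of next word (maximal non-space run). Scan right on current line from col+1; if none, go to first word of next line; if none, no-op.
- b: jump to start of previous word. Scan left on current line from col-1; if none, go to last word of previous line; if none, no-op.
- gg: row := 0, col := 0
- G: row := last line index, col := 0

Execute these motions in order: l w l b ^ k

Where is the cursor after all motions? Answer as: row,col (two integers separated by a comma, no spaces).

Answer: 0,0

Derivation:
After 1 (l): row=0 col=1 char='a'
After 2 (w): row=0 col=5 char='t'
After 3 (l): row=0 col=6 char='e'
After 4 (b): row=0 col=5 char='t'
After 5 (^): row=0 col=0 char='s'
After 6 (k): row=0 col=0 char='s'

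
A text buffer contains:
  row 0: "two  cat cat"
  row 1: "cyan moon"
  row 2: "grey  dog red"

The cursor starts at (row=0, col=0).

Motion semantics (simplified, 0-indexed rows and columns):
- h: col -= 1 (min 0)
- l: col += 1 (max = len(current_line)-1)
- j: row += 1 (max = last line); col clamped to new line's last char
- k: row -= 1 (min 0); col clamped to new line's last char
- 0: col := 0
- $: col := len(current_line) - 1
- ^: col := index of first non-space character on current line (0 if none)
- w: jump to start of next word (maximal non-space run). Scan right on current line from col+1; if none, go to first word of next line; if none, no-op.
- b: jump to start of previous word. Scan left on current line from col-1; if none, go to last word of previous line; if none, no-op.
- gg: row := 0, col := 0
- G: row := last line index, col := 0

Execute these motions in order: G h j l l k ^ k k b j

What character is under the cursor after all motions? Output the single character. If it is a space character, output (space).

After 1 (G): row=2 col=0 char='g'
After 2 (h): row=2 col=0 char='g'
After 3 (j): row=2 col=0 char='g'
After 4 (l): row=2 col=1 char='r'
After 5 (l): row=2 col=2 char='e'
After 6 (k): row=1 col=2 char='a'
After 7 (^): row=1 col=0 char='c'
After 8 (k): row=0 col=0 char='t'
After 9 (k): row=0 col=0 char='t'
After 10 (b): row=0 col=0 char='t'
After 11 (j): row=1 col=0 char='c'

Answer: c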